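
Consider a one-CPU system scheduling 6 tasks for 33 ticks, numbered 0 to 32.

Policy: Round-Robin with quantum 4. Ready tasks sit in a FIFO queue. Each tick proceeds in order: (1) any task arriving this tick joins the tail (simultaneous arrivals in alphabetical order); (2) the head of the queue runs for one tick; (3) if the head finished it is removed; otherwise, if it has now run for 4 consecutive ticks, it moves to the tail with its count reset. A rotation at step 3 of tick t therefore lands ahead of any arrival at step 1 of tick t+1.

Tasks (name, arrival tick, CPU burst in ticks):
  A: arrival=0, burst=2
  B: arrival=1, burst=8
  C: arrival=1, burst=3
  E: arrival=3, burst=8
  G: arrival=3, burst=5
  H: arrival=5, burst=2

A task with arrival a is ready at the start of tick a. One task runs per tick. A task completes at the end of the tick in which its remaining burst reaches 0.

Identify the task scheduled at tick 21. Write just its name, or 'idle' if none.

running at tick 21 = B

t=0: queue=[A] q_used=0 → run A
t=1: queue=[A,B,C] q_used=1 → run A
t=2: queue=[B,C] q_used=0 → run B
t=3: queue=[B,C,E,G] q_used=1 → run B
t=4: queue=[B,C,E,G] q_used=2 → run B
t=5: queue=[B,C,E,G,H] q_used=3 → run B
t=6: queue=[C,E,G,H,B] q_used=0 → run C
t=7: queue=[C,E,G,H,B] q_used=1 → run C
t=8: queue=[C,E,G,H,B] q_used=2 → run C
t=9: queue=[E,G,H,B] q_used=0 → run E
t=10: queue=[E,G,H,B] q_used=1 → run E
t=11: queue=[E,G,H,B] q_used=2 → run E
t=12: queue=[E,G,H,B] q_used=3 → run E
t=13: queue=[G,H,B,E] q_used=0 → run G
t=14: queue=[G,H,B,E] q_used=1 → run G
t=15: queue=[G,H,B,E] q_used=2 → run G
t=16: queue=[G,H,B,E] q_used=3 → run G
t=17: queue=[H,B,E,G] q_used=0 → run H
t=18: queue=[H,B,E,G] q_used=1 → run H
t=19: queue=[B,E,G] q_used=0 → run B
t=20: queue=[B,E,G] q_used=1 → run B
t=21: queue=[B,E,G] q_used=2 → run B
t=22: queue=[B,E,G] q_used=3 → run B
t=23: queue=[E,G] q_used=0 → run E
t=24: queue=[E,G] q_used=1 → run E
t=25: queue=[E,G] q_used=2 → run E
t=26: queue=[E,G] q_used=3 → run E
t=27: queue=[G] q_used=0 → run G
t=28: (idle)
t=29: (idle)
t=30: (idle)
t=31: (idle)
t=32: (idle)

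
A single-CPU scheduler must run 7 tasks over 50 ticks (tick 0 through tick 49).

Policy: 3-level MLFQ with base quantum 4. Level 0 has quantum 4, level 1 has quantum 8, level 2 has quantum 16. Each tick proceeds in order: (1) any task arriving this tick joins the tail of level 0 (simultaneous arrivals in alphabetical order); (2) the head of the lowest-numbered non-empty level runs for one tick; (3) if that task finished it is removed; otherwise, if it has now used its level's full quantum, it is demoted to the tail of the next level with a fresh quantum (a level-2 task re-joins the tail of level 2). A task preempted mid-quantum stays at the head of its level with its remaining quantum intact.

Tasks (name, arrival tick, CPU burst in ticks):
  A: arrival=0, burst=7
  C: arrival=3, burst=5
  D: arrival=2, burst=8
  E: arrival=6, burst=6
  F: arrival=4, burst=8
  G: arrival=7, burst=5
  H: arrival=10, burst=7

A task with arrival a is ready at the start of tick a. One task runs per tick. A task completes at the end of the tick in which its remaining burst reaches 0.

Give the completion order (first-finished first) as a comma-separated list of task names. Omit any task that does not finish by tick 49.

t=0: L0/L1/L2 = A/-/- → run A
t=1: L0/L1/L2 = A/-/- → run A
t=2: L0/L1/L2 = AD/-/- → run A
t=3: L0/L1/L2 = ADC/-/- → run A
t=4: L0/L1/L2 = DCF/A/- → run D
t=5: L0/L1/L2 = DCF/A/- → run D
t=6: L0/L1/L2 = DCFE/A/- → run D
t=7: L0/L1/L2 = DCFEG/A/- → run D
t=8: L0/L1/L2 = CFEG/AD/- → run C
t=9: L0/L1/L2 = CFEG/AD/- → run C
t=10: L0/L1/L2 = CFEGH/AD/- → run C
t=11: L0/L1/L2 = CFEGH/AD/- → run C
t=12: L0/L1/L2 = FEGH/ADC/- → run F
t=13: L0/L1/L2 = FEGH/ADC/- → run F
t=14: L0/L1/L2 = FEGH/ADC/- → run F
t=15: L0/L1/L2 = FEGH/ADC/- → run F
t=16: L0/L1/L2 = EGH/ADCF/- → run E
t=17: L0/L1/L2 = EGH/ADCF/- → run E
t=18: L0/L1/L2 = EGH/ADCF/- → run E
t=19: L0/L1/L2 = EGH/ADCF/- → run E
t=20: L0/L1/L2 = GH/ADCFE/- → run G
t=21: L0/L1/L2 = GH/ADCFE/- → run G
t=22: L0/L1/L2 = GH/ADCFE/- → run G
t=23: L0/L1/L2 = GH/ADCFE/- → run G
t=24: L0/L1/L2 = H/ADCFEG/- → run H
t=25: L0/L1/L2 = H/ADCFEG/- → run H
t=26: L0/L1/L2 = H/ADCFEG/- → run H
t=27: L0/L1/L2 = H/ADCFEG/- → run H
t=28: L0/L1/L2 = -/ADCFEGH/- → run A
t=29: L0/L1/L2 = -/ADCFEGH/- → run A
t=30: L0/L1/L2 = -/ADCFEGH/- → run A
t=31: L0/L1/L2 = -/DCFEGH/- → run D
t=32: L0/L1/L2 = -/DCFEGH/- → run D
t=33: L0/L1/L2 = -/DCFEGH/- → run D
t=34: L0/L1/L2 = -/DCFEGH/- → run D
t=35: L0/L1/L2 = -/CFEGH/- → run C
t=36: L0/L1/L2 = -/FEGH/- → run F
t=37: L0/L1/L2 = -/FEGH/- → run F
t=38: L0/L1/L2 = -/FEGH/- → run F
t=39: L0/L1/L2 = -/FEGH/- → run F
t=40: L0/L1/L2 = -/EGH/- → run E
t=41: L0/L1/L2 = -/EGH/- → run E
t=42: L0/L1/L2 = -/GH/- → run G
t=43: L0/L1/L2 = -/H/- → run H
t=44: L0/L1/L2 = -/H/- → run H
t=45: L0/L1/L2 = -/H/- → run H
t=46: (idle)
t=47: (idle)
t=48: (idle)
t=49: (idle)

completion order = A, D, C, F, E, G, H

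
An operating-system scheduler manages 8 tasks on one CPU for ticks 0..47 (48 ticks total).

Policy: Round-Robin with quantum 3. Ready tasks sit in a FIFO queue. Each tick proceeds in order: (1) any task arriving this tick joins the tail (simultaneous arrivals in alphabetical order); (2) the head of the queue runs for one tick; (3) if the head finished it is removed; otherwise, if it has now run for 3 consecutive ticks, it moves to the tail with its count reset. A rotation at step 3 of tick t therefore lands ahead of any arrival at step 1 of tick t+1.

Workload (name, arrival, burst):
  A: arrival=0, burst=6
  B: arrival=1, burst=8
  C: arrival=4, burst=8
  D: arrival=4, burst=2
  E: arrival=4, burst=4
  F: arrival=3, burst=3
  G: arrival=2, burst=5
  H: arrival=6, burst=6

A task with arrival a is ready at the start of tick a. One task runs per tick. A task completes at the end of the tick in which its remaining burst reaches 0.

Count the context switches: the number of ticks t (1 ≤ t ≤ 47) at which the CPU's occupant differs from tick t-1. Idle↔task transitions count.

context switches = 16

t=0: queue=[A] q_used=0 → run A
t=1: queue=[A,B] q_used=1 → run A
t=2: queue=[A,B,G] q_used=2 → run A
t=3: queue=[B,G,A,F] q_used=0 → run B
t=4: queue=[B,G,A,F,C,D,E] q_used=1 → run B
t=5: queue=[B,G,A,F,C,D,E] q_used=2 → run B
t=6: queue=[G,A,F,C,D,E,B,H] q_used=0 → run G
t=7: queue=[G,A,F,C,D,E,B,H] q_used=1 → run G
t=8: queue=[G,A,F,C,D,E,B,H] q_used=2 → run G
t=9: queue=[A,F,C,D,E,B,H,G] q_used=0 → run A
t=10: queue=[A,F,C,D,E,B,H,G] q_used=1 → run A
t=11: queue=[A,F,C,D,E,B,H,G] q_used=2 → run A
t=12: queue=[F,C,D,E,B,H,G] q_used=0 → run F
t=13: queue=[F,C,D,E,B,H,G] q_used=1 → run F
t=14: queue=[F,C,D,E,B,H,G] q_used=2 → run F
t=15: queue=[C,D,E,B,H,G] q_used=0 → run C
t=16: queue=[C,D,E,B,H,G] q_used=1 → run C
t=17: queue=[C,D,E,B,H,G] q_used=2 → run C
t=18: queue=[D,E,B,H,G,C] q_used=0 → run D
t=19: queue=[D,E,B,H,G,C] q_used=1 → run D
t=20: queue=[E,B,H,G,C] q_used=0 → run E
t=21: queue=[E,B,H,G,C] q_used=1 → run E
t=22: queue=[E,B,H,G,C] q_used=2 → run E
t=23: queue=[B,H,G,C,E] q_used=0 → run B
t=24: queue=[B,H,G,C,E] q_used=1 → run B
t=25: queue=[B,H,G,C,E] q_used=2 → run B
t=26: queue=[H,G,C,E,B] q_used=0 → run H
t=27: queue=[H,G,C,E,B] q_used=1 → run H
t=28: queue=[H,G,C,E,B] q_used=2 → run H
t=29: queue=[G,C,E,B,H] q_used=0 → run G
t=30: queue=[G,C,E,B,H] q_used=1 → run G
t=31: queue=[C,E,B,H] q_used=0 → run C
t=32: queue=[C,E,B,H] q_used=1 → run C
t=33: queue=[C,E,B,H] q_used=2 → run C
t=34: queue=[E,B,H,C] q_used=0 → run E
t=35: queue=[B,H,C] q_used=0 → run B
t=36: queue=[B,H,C] q_used=1 → run B
t=37: queue=[H,C] q_used=0 → run H
t=38: queue=[H,C] q_used=1 → run H
t=39: queue=[H,C] q_used=2 → run H
t=40: queue=[C] q_used=0 → run C
t=41: queue=[C] q_used=1 → run C
t=42: (idle)
t=43: (idle)
t=44: (idle)
t=45: (idle)
t=46: (idle)
t=47: (idle)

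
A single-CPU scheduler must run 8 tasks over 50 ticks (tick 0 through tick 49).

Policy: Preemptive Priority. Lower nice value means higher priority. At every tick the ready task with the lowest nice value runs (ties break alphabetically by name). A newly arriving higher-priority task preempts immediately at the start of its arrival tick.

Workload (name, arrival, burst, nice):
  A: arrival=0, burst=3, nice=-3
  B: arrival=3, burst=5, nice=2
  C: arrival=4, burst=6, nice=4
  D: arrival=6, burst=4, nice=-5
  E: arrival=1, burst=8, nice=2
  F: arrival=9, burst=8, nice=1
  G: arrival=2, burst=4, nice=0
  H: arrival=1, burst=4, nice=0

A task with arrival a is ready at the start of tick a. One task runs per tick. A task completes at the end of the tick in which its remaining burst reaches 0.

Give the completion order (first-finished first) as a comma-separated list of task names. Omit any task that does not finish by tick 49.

t=0: ready={A} → run A
t=1: ready={A,E,H} → run A
t=2: ready={A,E,G,H} → run A
t=3: ready={B,E,G,H} → run G
t=4: ready={B,C,E,G,H} → run G
t=5: ready={B,C,E,G,H} → run G
t=6: ready={B,C,D,E,G,H} → run D
t=7: ready={B,C,D,E,G,H} → run D
t=8: ready={B,C,D,E,G,H} → run D
t=9: ready={B,C,D,E,F,G,H} → run D
t=10: ready={B,C,E,F,G,H} → run G
t=11: ready={B,C,E,F,H} → run H
t=12: ready={B,C,E,F,H} → run H
t=13: ready={B,C,E,F,H} → run H
t=14: ready={B,C,E,F,H} → run H
t=15: ready={B,C,E,F} → run F
t=16: ready={B,C,E,F} → run F
t=17: ready={B,C,E,F} → run F
t=18: ready={B,C,E,F} → run F
t=19: ready={B,C,E,F} → run F
t=20: ready={B,C,E,F} → run F
t=21: ready={B,C,E,F} → run F
t=22: ready={B,C,E,F} → run F
t=23: ready={B,C,E} → run B
t=24: ready={B,C,E} → run B
t=25: ready={B,C,E} → run B
t=26: ready={B,C,E} → run B
t=27: ready={B,C,E} → run B
t=28: ready={C,E} → run E
t=29: ready={C,E} → run E
t=30: ready={C,E} → run E
t=31: ready={C,E} → run E
t=32: ready={C,E} → run E
t=33: ready={C,E} → run E
t=34: ready={C,E} → run E
t=35: ready={C,E} → run E
t=36: ready={C} → run C
t=37: ready={C} → run C
t=38: ready={C} → run C
t=39: ready={C} → run C
t=40: ready={C} → run C
t=41: ready={C} → run C
t=42: (idle)
t=43: (idle)
t=44: (idle)
t=45: (idle)
t=46: (idle)
t=47: (idle)
t=48: (idle)
t=49: (idle)

completion order = A, D, G, H, F, B, E, C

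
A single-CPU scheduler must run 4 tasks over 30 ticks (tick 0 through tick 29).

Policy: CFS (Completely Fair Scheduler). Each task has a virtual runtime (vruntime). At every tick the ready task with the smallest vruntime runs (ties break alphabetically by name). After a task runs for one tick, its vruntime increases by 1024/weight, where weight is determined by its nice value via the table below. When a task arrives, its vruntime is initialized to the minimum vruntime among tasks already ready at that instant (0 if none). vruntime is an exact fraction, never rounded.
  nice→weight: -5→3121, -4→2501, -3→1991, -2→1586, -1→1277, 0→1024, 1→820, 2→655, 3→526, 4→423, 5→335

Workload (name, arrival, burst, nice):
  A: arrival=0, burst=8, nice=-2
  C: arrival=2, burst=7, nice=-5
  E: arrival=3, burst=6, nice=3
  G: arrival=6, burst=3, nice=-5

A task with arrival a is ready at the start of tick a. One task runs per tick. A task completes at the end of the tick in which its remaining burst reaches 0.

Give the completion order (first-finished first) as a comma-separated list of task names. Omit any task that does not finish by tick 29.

t=0: vr[A=0] → run A
t=1: vr[A=512/793] → run A
t=2: vr[A=1024/793 C=1024/793] → run A
t=3: vr[A=1536/793 C=1024/793 E=1024/793] → run C
t=4: vr[A=1536/793 C=4007936/2474953 E=1024/793] → run E
t=5: vr[A=1536/793 C=4007936/2474953 E=675328/208559] → run C
t=6: vr[A=1536/793 C=4819968/2474953 E=675328/208559 G=1536/793] → run A
t=7: vr[A=2048/793 C=4819968/2474953 E=675328/208559 G=1536/793] → run G
t=8: vr[A=2048/793 C=4819968/2474953 E=675328/208559 G=5605888/2474953] → run C
t=9: vr[A=2048/793 C=5632000/2474953 E=675328/208559 G=5605888/2474953] → run G
t=10: vr[A=2048/793 C=5632000/2474953 E=675328/208559 G=6417920/2474953] → run C
t=11: vr[A=2048/793 C=6444032/2474953 E=675328/208559 G=6417920/2474953] → run A
t=12: vr[A=2560/793 C=6444032/2474953 E=675328/208559 G=6417920/2474953] → run G
t=13: vr[A=2560/793 C=6444032/2474953 E=675328/208559] → run C
t=14: vr[A=2560/793 C=7256064/2474953 E=675328/208559] → run C
t=15: vr[A=2560/793 C=8068096/2474953 E=675328/208559] → run A
t=16: vr[A=3072/793 C=8068096/2474953 E=675328/208559] → run E
t=17: vr[A=3072/793 C=8068096/2474953 E=1081344/208559] → run C
t=18: vr[A=3072/793 E=1081344/208559] → run A
t=19: vr[A=3584/793 E=1081344/208559] → run A
t=20: vr[E=1081344/208559] → run E
t=21: vr[E=1487360/208559] → run E
t=22: vr[E=1893376/208559] → run E
t=23: vr[E=2299392/208559] → run E
t=24: (idle)
t=25: (idle)
t=26: (idle)
t=27: (idle)
t=28: (idle)
t=29: (idle)

completion order = G, C, A, E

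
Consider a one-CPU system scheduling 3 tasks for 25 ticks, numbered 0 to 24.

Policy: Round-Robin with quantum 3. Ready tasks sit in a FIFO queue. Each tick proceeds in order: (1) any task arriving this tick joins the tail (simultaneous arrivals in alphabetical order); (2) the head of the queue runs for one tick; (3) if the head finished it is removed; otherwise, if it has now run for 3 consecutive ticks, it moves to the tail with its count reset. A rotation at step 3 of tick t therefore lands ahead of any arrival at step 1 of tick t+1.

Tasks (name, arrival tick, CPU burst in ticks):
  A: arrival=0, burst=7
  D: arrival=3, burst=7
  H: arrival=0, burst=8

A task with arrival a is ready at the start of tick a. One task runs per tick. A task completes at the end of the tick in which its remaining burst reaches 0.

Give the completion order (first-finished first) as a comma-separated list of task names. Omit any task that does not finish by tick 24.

completion order = A, H, D

t=0: queue=[A,H] q_used=0 → run A
t=1: queue=[A,H] q_used=1 → run A
t=2: queue=[A,H] q_used=2 → run A
t=3: queue=[H,A,D] q_used=0 → run H
t=4: queue=[H,A,D] q_used=1 → run H
t=5: queue=[H,A,D] q_used=2 → run H
t=6: queue=[A,D,H] q_used=0 → run A
t=7: queue=[A,D,H] q_used=1 → run A
t=8: queue=[A,D,H] q_used=2 → run A
t=9: queue=[D,H,A] q_used=0 → run D
t=10: queue=[D,H,A] q_used=1 → run D
t=11: queue=[D,H,A] q_used=2 → run D
t=12: queue=[H,A,D] q_used=0 → run H
t=13: queue=[H,A,D] q_used=1 → run H
t=14: queue=[H,A,D] q_used=2 → run H
t=15: queue=[A,D,H] q_used=0 → run A
t=16: queue=[D,H] q_used=0 → run D
t=17: queue=[D,H] q_used=1 → run D
t=18: queue=[D,H] q_used=2 → run D
t=19: queue=[H,D] q_used=0 → run H
t=20: queue=[H,D] q_used=1 → run H
t=21: queue=[D] q_used=0 → run D
t=22: (idle)
t=23: (idle)
t=24: (idle)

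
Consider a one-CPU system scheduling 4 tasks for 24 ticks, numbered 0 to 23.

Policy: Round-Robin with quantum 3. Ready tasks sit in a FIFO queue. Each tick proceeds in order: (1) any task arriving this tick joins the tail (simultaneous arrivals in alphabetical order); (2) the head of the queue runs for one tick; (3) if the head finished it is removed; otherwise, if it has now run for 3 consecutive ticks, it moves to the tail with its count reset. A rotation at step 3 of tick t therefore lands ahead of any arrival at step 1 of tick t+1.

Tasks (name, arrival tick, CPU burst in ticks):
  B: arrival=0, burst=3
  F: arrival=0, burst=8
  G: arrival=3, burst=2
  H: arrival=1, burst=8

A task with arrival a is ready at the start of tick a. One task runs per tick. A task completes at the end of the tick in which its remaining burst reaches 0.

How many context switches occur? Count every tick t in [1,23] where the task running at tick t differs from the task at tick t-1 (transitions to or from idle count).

context switches = 8

t=0: queue=[B,F] q_used=0 → run B
t=1: queue=[B,F,H] q_used=1 → run B
t=2: queue=[B,F,H] q_used=2 → run B
t=3: queue=[F,H,G] q_used=0 → run F
t=4: queue=[F,H,G] q_used=1 → run F
t=5: queue=[F,H,G] q_used=2 → run F
t=6: queue=[H,G,F] q_used=0 → run H
t=7: queue=[H,G,F] q_used=1 → run H
t=8: queue=[H,G,F] q_used=2 → run H
t=9: queue=[G,F,H] q_used=0 → run G
t=10: queue=[G,F,H] q_used=1 → run G
t=11: queue=[F,H] q_used=0 → run F
t=12: queue=[F,H] q_used=1 → run F
t=13: queue=[F,H] q_used=2 → run F
t=14: queue=[H,F] q_used=0 → run H
t=15: queue=[H,F] q_used=1 → run H
t=16: queue=[H,F] q_used=2 → run H
t=17: queue=[F,H] q_used=0 → run F
t=18: queue=[F,H] q_used=1 → run F
t=19: queue=[H] q_used=0 → run H
t=20: queue=[H] q_used=1 → run H
t=21: (idle)
t=22: (idle)
t=23: (idle)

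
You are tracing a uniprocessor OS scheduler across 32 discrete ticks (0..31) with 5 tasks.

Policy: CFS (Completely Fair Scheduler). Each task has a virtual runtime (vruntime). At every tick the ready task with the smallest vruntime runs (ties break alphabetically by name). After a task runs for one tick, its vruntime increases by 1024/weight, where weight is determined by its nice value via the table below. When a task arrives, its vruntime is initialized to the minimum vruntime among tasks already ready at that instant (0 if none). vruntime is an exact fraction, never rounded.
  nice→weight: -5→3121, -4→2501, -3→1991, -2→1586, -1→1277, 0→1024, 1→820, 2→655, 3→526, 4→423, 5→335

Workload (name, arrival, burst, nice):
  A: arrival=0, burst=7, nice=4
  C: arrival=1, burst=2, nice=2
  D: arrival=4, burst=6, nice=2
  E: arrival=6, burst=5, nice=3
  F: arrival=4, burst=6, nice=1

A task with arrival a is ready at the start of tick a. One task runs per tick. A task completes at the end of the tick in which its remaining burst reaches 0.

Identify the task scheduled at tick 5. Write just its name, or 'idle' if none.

t=0: vr[A=0] → run A
t=1: vr[A=1024/423 C=1024/423] → run A
t=2: vr[A=2048/423 C=1024/423] → run C
t=3: vr[A=2048/423 C=1103872/277065] → run C
t=4: vr[A=2048/423 D=2048/423 F=2048/423] → run A
t=5: vr[A=1024/141 D=2048/423 F=2048/423] → run D
t=6: vr[A=1024/141 D=1774592/277065 E=2048/423 F=2048/423] → run E
t=7: vr[A=1024/141 D=1774592/277065 E=755200/111249 F=2048/423] → run F
t=8: vr[A=1024/141 D=1774592/277065 E=755200/111249 F=528128/86715] → run F
t=9: vr[A=1024/141 D=1774592/277065 E=755200/111249 F=636416/86715] → run D
t=10: vr[A=1024/141 D=2207744/277065 E=755200/111249 F=636416/86715] → run E
t=11: vr[A=1024/141 D=2207744/277065 E=971776/111249 F=636416/86715] → run A
t=12: vr[A=4096/423 D=2207744/277065 E=971776/111249 F=636416/86715] → run F
t=13: vr[A=4096/423 D=2207744/277065 E=971776/111249 F=744704/86715] → run D
t=14: vr[A=4096/423 D=2640896/277065 E=971776/111249 F=744704/86715] → run F
t=15: vr[A=4096/423 D=2640896/277065 E=971776/111249 F=852992/86715] → run E
t=16: vr[A=4096/423 D=2640896/277065 E=1188352/111249 F=852992/86715] → run D
t=17: vr[A=4096/423 D=3074048/277065 E=1188352/111249 F=852992/86715] → run A
t=18: vr[A=5120/423 D=3074048/277065 E=1188352/111249 F=852992/86715] → run F
t=19: vr[A=5120/423 D=3074048/277065 E=1188352/111249 F=192256/17343] → run E
t=20: vr[A=5120/423 D=3074048/277065 E=1404928/111249 F=192256/17343] → run F
t=21: vr[A=5120/423 D=3074048/277065 E=1404928/111249] → run D
t=22: vr[A=5120/423 D=701440/55413 E=1404928/111249] → run A
t=23: vr[A=2048/141 D=701440/55413 E=1404928/111249] → run E
t=24: vr[A=2048/141 D=701440/55413] → run D
t=25: vr[A=2048/141] → run A
t=26: (idle)
t=27: (idle)
t=28: (idle)
t=29: (idle)
t=30: (idle)
t=31: (idle)

running at tick 5 = D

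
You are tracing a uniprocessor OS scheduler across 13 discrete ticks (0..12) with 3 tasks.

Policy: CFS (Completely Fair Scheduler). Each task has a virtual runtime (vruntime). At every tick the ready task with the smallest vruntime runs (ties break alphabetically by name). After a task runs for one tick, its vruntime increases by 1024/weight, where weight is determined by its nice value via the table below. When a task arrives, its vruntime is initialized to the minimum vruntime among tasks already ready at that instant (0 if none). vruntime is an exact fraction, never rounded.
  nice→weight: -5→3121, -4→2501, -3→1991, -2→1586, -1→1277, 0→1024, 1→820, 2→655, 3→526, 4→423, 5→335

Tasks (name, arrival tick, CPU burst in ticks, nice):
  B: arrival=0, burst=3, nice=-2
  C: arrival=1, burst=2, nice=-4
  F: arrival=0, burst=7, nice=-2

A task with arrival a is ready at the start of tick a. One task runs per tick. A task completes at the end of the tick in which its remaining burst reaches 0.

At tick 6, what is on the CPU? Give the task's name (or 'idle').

t=0: vr[B=0 F=0] → run B
t=1: vr[B=512/793 C=0 F=0] → run C
t=2: vr[B=512/793 C=1024/2501 F=0] → run F
t=3: vr[B=512/793 C=1024/2501 F=512/793] → run C
t=4: vr[B=512/793 F=512/793] → run B
t=5: vr[B=1024/793 F=512/793] → run F
t=6: vr[B=1024/793 F=1024/793] → run B
t=7: vr[F=1024/793] → run F
t=8: vr[F=1536/793] → run F
t=9: vr[F=2048/793] → run F
t=10: vr[F=2560/793] → run F
t=11: vr[F=3072/793] → run F
t=12: (idle)

running at tick 6 = B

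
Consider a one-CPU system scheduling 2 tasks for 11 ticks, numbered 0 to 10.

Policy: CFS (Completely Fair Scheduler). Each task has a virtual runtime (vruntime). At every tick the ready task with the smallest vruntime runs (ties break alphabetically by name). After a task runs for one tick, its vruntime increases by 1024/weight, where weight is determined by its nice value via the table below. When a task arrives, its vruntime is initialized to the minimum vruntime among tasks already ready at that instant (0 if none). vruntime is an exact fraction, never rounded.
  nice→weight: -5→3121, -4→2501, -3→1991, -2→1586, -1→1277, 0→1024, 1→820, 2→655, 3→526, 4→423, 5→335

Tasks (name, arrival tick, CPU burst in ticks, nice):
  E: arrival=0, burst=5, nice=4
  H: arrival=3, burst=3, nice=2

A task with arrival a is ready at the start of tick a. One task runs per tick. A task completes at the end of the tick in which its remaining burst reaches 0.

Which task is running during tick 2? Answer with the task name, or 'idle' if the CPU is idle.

t=0: vr[E=0] → run E
t=1: vr[E=1024/423] → run E
t=2: vr[E=2048/423] → run E
t=3: vr[E=1024/141 H=1024/141] → run E
t=4: vr[E=4096/423 H=1024/141] → run H
t=5: vr[E=4096/423 H=815104/92355] → run H
t=6: vr[E=4096/423 H=959488/92355] → run E
t=7: vr[H=959488/92355] → run H
t=8: (idle)
t=9: (idle)
t=10: (idle)

running at tick 2 = E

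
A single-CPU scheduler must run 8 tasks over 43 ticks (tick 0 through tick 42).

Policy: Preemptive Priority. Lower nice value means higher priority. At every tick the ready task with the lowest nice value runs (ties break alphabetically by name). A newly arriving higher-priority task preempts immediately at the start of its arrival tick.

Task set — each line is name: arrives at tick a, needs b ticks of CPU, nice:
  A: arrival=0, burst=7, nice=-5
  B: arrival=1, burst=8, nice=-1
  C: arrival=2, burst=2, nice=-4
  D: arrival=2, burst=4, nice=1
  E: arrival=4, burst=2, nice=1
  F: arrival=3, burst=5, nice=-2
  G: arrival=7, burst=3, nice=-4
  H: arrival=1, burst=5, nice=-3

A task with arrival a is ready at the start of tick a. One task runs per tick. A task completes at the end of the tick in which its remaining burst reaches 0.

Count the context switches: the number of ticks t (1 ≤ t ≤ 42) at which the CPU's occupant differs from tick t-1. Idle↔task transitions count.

t=0: ready={A} → run A
t=1: ready={A,B,H} → run A
t=2: ready={A,B,C,D,H} → run A
t=3: ready={A,B,C,D,F,H} → run A
t=4: ready={A,B,C,D,E,F,H} → run A
t=5: ready={A,B,C,D,E,F,H} → run A
t=6: ready={A,B,C,D,E,F,H} → run A
t=7: ready={B,C,D,E,F,G,H} → run C
t=8: ready={B,C,D,E,F,G,H} → run C
t=9: ready={B,D,E,F,G,H} → run G
t=10: ready={B,D,E,F,G,H} → run G
t=11: ready={B,D,E,F,G,H} → run G
t=12: ready={B,D,E,F,H} → run H
t=13: ready={B,D,E,F,H} → run H
t=14: ready={B,D,E,F,H} → run H
t=15: ready={B,D,E,F,H} → run H
t=16: ready={B,D,E,F,H} → run H
t=17: ready={B,D,E,F} → run F
t=18: ready={B,D,E,F} → run F
t=19: ready={B,D,E,F} → run F
t=20: ready={B,D,E,F} → run F
t=21: ready={B,D,E,F} → run F
t=22: ready={B,D,E} → run B
t=23: ready={B,D,E} → run B
t=24: ready={B,D,E} → run B
t=25: ready={B,D,E} → run B
t=26: ready={B,D,E} → run B
t=27: ready={B,D,E} → run B
t=28: ready={B,D,E} → run B
t=29: ready={B,D,E} → run B
t=30: ready={D,E} → run D
t=31: ready={D,E} → run D
t=32: ready={D,E} → run D
t=33: ready={D,E} → run D
t=34: ready={E} → run E
t=35: ready={E} → run E
t=36: (idle)
t=37: (idle)
t=38: (idle)
t=39: (idle)
t=40: (idle)
t=41: (idle)
t=42: (idle)

context switches = 8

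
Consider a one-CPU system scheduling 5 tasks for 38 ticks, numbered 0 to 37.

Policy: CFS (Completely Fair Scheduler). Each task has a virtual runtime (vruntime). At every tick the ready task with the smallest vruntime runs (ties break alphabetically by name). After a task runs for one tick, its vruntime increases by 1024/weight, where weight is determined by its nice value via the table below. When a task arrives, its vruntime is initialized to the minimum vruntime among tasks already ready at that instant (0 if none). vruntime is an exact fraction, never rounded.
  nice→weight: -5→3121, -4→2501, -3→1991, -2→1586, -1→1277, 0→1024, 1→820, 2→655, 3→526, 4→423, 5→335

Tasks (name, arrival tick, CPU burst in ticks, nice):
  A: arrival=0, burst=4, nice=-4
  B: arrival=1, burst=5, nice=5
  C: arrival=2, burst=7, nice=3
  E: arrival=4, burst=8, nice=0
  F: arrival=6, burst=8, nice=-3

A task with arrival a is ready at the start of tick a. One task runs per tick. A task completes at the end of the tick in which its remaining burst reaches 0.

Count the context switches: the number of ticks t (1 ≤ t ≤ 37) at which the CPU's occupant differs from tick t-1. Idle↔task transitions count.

context switches = 28

t=0: vr[A=0] → run A
t=1: vr[A=1024/2501 B=1024/2501] → run A
t=2: vr[A=2048/2501 B=1024/2501 C=1024/2501] → run B
t=3: vr[A=2048/2501 B=2904064/837835 C=1024/2501] → run C
t=4: vr[A=2048/2501 B=2904064/837835 C=1549824/657763 E=2048/2501] → run A
t=5: vr[A=3072/2501 B=2904064/837835 C=1549824/657763 E=2048/2501] → run E
t=6: vr[A=3072/2501 B=2904064/837835 C=1549824/657763 E=4549/2501 F=3072/2501] → run A
t=7: vr[B=2904064/837835 C=1549824/657763 E=4549/2501 F=3072/2501] → run F
t=8: vr[B=2904064/837835 C=1549824/657763 E=4549/2501 F=8677376/4979491] → run F
t=9: vr[B=2904064/837835 C=1549824/657763 E=4549/2501 F=11238400/4979491] → run E
t=10: vr[B=2904064/837835 C=1549824/657763 E=7050/2501 F=11238400/4979491] → run F
t=11: vr[B=2904064/837835 C=1549824/657763 E=7050/2501 F=13799424/4979491] → run C
t=12: vr[B=2904064/837835 C=2830336/657763 E=7050/2501 F=13799424/4979491] → run F
t=13: vr[B=2904064/837835 C=2830336/657763 E=7050/2501 F=16360448/4979491] → run E
t=14: vr[B=2904064/837835 C=2830336/657763 E=9551/2501 F=16360448/4979491] → run F
t=15: vr[B=2904064/837835 C=2830336/657763 E=9551/2501 F=18921472/4979491] → run B
t=16: vr[B=5465088/837835 C=2830336/657763 E=9551/2501 F=18921472/4979491] → run F
t=17: vr[B=5465088/837835 C=2830336/657763 E=9551/2501 F=21482496/4979491] → run E
t=18: vr[B=5465088/837835 C=2830336/657763 E=12052/2501 F=21482496/4979491] → run C
t=19: vr[B=5465088/837835 C=4110848/657763 E=12052/2501 F=21482496/4979491] → run F
t=20: vr[B=5465088/837835 C=4110848/657763 E=12052/2501 F=24043520/4979491] → run E
t=21: vr[B=5465088/837835 C=4110848/657763 E=14553/2501 F=24043520/4979491] → run F
t=22: vr[B=5465088/837835 C=4110848/657763 E=14553/2501] → run E
t=23: vr[B=5465088/837835 C=4110848/657763 E=17054/2501] → run C
t=24: vr[B=5465088/837835 C=5391360/657763 E=17054/2501] → run B
t=25: vr[B=8026112/837835 C=5391360/657763 E=17054/2501] → run E
t=26: vr[B=8026112/837835 C=5391360/657763 E=19555/2501] → run E
t=27: vr[B=8026112/837835 C=5391360/657763] → run C
t=28: vr[B=8026112/837835 C=6671872/657763] → run B
t=29: vr[B=10587136/837835 C=6671872/657763] → run C
t=30: vr[B=10587136/837835 C=7952384/657763] → run C
t=31: vr[B=10587136/837835] → run B
t=32: (idle)
t=33: (idle)
t=34: (idle)
t=35: (idle)
t=36: (idle)
t=37: (idle)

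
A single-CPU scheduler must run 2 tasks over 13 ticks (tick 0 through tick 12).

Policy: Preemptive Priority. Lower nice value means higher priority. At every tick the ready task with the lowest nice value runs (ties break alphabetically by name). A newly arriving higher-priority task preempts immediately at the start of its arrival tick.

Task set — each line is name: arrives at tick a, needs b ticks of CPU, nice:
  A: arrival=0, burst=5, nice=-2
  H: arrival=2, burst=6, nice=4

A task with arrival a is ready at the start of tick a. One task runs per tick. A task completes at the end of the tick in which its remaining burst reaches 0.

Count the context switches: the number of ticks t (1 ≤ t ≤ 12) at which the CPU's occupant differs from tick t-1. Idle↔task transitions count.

t=0: ready={A} → run A
t=1: ready={A} → run A
t=2: ready={A,H} → run A
t=3: ready={A,H} → run A
t=4: ready={A,H} → run A
t=5: ready={H} → run H
t=6: ready={H} → run H
t=7: ready={H} → run H
t=8: ready={H} → run H
t=9: ready={H} → run H
t=10: ready={H} → run H
t=11: (idle)
t=12: (idle)

context switches = 2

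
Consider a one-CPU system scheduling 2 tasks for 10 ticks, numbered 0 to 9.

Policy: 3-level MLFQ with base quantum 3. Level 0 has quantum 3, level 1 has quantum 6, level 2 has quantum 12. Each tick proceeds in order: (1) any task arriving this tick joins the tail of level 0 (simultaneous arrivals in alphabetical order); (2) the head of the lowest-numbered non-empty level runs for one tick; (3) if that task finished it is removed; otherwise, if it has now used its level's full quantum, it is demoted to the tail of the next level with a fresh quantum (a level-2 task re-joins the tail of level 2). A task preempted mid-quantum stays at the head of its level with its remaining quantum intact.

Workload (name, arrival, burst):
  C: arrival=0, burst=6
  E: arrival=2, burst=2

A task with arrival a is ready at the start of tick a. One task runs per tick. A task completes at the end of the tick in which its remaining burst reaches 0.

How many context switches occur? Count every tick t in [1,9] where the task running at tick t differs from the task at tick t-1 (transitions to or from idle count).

t=0: L0/L1/L2 = C/-/- → run C
t=1: L0/L1/L2 = C/-/- → run C
t=2: L0/L1/L2 = CE/-/- → run C
t=3: L0/L1/L2 = E/C/- → run E
t=4: L0/L1/L2 = E/C/- → run E
t=5: L0/L1/L2 = -/C/- → run C
t=6: L0/L1/L2 = -/C/- → run C
t=7: L0/L1/L2 = -/C/- → run C
t=8: (idle)
t=9: (idle)

context switches = 3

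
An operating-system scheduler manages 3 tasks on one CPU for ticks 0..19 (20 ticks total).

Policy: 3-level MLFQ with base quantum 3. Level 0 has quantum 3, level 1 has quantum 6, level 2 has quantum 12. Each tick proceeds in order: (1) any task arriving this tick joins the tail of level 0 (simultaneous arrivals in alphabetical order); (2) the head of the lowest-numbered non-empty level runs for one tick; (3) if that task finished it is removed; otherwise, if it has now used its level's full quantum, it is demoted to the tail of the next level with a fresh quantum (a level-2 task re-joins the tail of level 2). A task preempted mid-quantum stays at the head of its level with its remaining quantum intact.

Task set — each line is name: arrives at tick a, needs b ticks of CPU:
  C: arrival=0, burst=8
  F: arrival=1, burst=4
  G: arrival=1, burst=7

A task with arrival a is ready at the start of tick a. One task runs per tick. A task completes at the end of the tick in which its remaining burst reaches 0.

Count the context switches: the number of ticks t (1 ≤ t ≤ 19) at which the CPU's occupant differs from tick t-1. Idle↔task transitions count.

context switches = 6

t=0: L0/L1/L2 = C/-/- → run C
t=1: L0/L1/L2 = CFG/-/- → run C
t=2: L0/L1/L2 = CFG/-/- → run C
t=3: L0/L1/L2 = FG/C/- → run F
t=4: L0/L1/L2 = FG/C/- → run F
t=5: L0/L1/L2 = FG/C/- → run F
t=6: L0/L1/L2 = G/CF/- → run G
t=7: L0/L1/L2 = G/CF/- → run G
t=8: L0/L1/L2 = G/CF/- → run G
t=9: L0/L1/L2 = -/CFG/- → run C
t=10: L0/L1/L2 = -/CFG/- → run C
t=11: L0/L1/L2 = -/CFG/- → run C
t=12: L0/L1/L2 = -/CFG/- → run C
t=13: L0/L1/L2 = -/CFG/- → run C
t=14: L0/L1/L2 = -/FG/- → run F
t=15: L0/L1/L2 = -/G/- → run G
t=16: L0/L1/L2 = -/G/- → run G
t=17: L0/L1/L2 = -/G/- → run G
t=18: L0/L1/L2 = -/G/- → run G
t=19: (idle)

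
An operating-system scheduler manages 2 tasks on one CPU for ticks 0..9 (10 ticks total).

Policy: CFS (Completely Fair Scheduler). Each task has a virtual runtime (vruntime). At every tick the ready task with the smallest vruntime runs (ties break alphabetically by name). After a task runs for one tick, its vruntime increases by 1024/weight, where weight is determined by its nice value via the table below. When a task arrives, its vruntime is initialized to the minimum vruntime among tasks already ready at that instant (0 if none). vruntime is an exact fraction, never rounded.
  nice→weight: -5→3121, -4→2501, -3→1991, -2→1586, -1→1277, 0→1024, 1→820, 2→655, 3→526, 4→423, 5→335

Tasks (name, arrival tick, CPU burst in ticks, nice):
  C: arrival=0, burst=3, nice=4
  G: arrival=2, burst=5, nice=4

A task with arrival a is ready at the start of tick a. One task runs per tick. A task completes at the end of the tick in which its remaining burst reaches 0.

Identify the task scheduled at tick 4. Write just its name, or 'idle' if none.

t=0: vr[C=0] → run C
t=1: vr[C=1024/423] → run C
t=2: vr[C=2048/423 G=2048/423] → run C
t=3: vr[G=2048/423] → run G
t=4: vr[G=1024/141] → run G
t=5: vr[G=4096/423] → run G
t=6: vr[G=5120/423] → run G
t=7: vr[G=2048/141] → run G
t=8: (idle)
t=9: (idle)

running at tick 4 = G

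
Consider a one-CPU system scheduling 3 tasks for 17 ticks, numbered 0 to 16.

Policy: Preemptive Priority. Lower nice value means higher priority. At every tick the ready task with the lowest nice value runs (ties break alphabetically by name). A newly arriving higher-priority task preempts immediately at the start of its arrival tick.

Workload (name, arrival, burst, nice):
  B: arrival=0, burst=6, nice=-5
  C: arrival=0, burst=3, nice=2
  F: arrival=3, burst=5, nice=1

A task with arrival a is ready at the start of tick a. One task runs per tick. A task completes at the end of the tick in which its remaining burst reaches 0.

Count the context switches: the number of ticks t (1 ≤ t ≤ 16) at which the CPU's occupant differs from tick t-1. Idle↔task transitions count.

context switches = 3

t=0: ready={B,C} → run B
t=1: ready={B,C} → run B
t=2: ready={B,C} → run B
t=3: ready={B,C,F} → run B
t=4: ready={B,C,F} → run B
t=5: ready={B,C,F} → run B
t=6: ready={C,F} → run F
t=7: ready={C,F} → run F
t=8: ready={C,F} → run F
t=9: ready={C,F} → run F
t=10: ready={C,F} → run F
t=11: ready={C} → run C
t=12: ready={C} → run C
t=13: ready={C} → run C
t=14: (idle)
t=15: (idle)
t=16: (idle)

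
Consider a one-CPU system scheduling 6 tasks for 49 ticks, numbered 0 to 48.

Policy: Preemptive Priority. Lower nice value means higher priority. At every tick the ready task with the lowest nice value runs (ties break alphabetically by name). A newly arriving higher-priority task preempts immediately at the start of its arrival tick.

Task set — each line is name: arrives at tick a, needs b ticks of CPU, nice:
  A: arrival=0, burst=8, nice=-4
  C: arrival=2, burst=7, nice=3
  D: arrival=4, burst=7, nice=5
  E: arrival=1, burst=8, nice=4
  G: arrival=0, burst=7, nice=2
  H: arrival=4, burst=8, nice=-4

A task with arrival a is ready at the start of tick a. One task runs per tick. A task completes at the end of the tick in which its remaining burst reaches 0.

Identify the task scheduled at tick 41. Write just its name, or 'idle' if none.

running at tick 41 = D

t=0: ready={A,G} → run A
t=1: ready={A,E,G} → run A
t=2: ready={A,C,E,G} → run A
t=3: ready={A,C,E,G} → run A
t=4: ready={A,C,D,E,G,H} → run A
t=5: ready={A,C,D,E,G,H} → run A
t=6: ready={A,C,D,E,G,H} → run A
t=7: ready={A,C,D,E,G,H} → run A
t=8: ready={C,D,E,G,H} → run H
t=9: ready={C,D,E,G,H} → run H
t=10: ready={C,D,E,G,H} → run H
t=11: ready={C,D,E,G,H} → run H
t=12: ready={C,D,E,G,H} → run H
t=13: ready={C,D,E,G,H} → run H
t=14: ready={C,D,E,G,H} → run H
t=15: ready={C,D,E,G,H} → run H
t=16: ready={C,D,E,G} → run G
t=17: ready={C,D,E,G} → run G
t=18: ready={C,D,E,G} → run G
t=19: ready={C,D,E,G} → run G
t=20: ready={C,D,E,G} → run G
t=21: ready={C,D,E,G} → run G
t=22: ready={C,D,E,G} → run G
t=23: ready={C,D,E} → run C
t=24: ready={C,D,E} → run C
t=25: ready={C,D,E} → run C
t=26: ready={C,D,E} → run C
t=27: ready={C,D,E} → run C
t=28: ready={C,D,E} → run C
t=29: ready={C,D,E} → run C
t=30: ready={D,E} → run E
t=31: ready={D,E} → run E
t=32: ready={D,E} → run E
t=33: ready={D,E} → run E
t=34: ready={D,E} → run E
t=35: ready={D,E} → run E
t=36: ready={D,E} → run E
t=37: ready={D,E} → run E
t=38: ready={D} → run D
t=39: ready={D} → run D
t=40: ready={D} → run D
t=41: ready={D} → run D
t=42: ready={D} → run D
t=43: ready={D} → run D
t=44: ready={D} → run D
t=45: (idle)
t=46: (idle)
t=47: (idle)
t=48: (idle)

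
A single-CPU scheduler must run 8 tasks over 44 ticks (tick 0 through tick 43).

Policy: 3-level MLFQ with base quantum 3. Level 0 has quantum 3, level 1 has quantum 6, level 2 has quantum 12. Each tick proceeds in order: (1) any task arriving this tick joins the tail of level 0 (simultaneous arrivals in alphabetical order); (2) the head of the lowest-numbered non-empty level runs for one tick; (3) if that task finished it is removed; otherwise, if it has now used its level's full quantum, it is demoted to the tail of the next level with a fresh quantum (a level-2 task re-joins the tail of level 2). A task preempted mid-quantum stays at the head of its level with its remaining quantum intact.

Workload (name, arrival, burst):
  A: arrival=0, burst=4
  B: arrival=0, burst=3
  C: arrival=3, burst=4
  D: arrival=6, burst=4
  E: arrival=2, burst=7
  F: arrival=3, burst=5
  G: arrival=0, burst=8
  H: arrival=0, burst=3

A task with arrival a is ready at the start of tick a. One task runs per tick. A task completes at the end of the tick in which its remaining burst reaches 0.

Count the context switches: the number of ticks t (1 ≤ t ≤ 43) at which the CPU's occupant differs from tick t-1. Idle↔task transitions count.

t=0: L0/L1/L2 = ABGH/-/- → run A
t=1: L0/L1/L2 = ABGH/-/- → run A
t=2: L0/L1/L2 = ABGHE/-/- → run A
t=3: L0/L1/L2 = BGHECF/A/- → run B
t=4: L0/L1/L2 = BGHECF/A/- → run B
t=5: L0/L1/L2 = BGHECF/A/- → run B
t=6: L0/L1/L2 = GHECFD/A/- → run G
t=7: L0/L1/L2 = GHECFD/A/- → run G
t=8: L0/L1/L2 = GHECFD/A/- → run G
t=9: L0/L1/L2 = HECFD/AG/- → run H
t=10: L0/L1/L2 = HECFD/AG/- → run H
t=11: L0/L1/L2 = HECFD/AG/- → run H
t=12: L0/L1/L2 = ECFD/AG/- → run E
t=13: L0/L1/L2 = ECFD/AG/- → run E
t=14: L0/L1/L2 = ECFD/AG/- → run E
t=15: L0/L1/L2 = CFD/AGE/- → run C
t=16: L0/L1/L2 = CFD/AGE/- → run C
t=17: L0/L1/L2 = CFD/AGE/- → run C
t=18: L0/L1/L2 = FD/AGEC/- → run F
t=19: L0/L1/L2 = FD/AGEC/- → run F
t=20: L0/L1/L2 = FD/AGEC/- → run F
t=21: L0/L1/L2 = D/AGECF/- → run D
t=22: L0/L1/L2 = D/AGECF/- → run D
t=23: L0/L1/L2 = D/AGECF/- → run D
t=24: L0/L1/L2 = -/AGECFD/- → run A
t=25: L0/L1/L2 = -/GECFD/- → run G
t=26: L0/L1/L2 = -/GECFD/- → run G
t=27: L0/L1/L2 = -/GECFD/- → run G
t=28: L0/L1/L2 = -/GECFD/- → run G
t=29: L0/L1/L2 = -/GECFD/- → run G
t=30: L0/L1/L2 = -/ECFD/- → run E
t=31: L0/L1/L2 = -/ECFD/- → run E
t=32: L0/L1/L2 = -/ECFD/- → run E
t=33: L0/L1/L2 = -/ECFD/- → run E
t=34: L0/L1/L2 = -/CFD/- → run C
t=35: L0/L1/L2 = -/FD/- → run F
t=36: L0/L1/L2 = -/FD/- → run F
t=37: L0/L1/L2 = -/D/- → run D
t=38: (idle)
t=39: (idle)
t=40: (idle)
t=41: (idle)
t=42: (idle)
t=43: (idle)

context switches = 14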